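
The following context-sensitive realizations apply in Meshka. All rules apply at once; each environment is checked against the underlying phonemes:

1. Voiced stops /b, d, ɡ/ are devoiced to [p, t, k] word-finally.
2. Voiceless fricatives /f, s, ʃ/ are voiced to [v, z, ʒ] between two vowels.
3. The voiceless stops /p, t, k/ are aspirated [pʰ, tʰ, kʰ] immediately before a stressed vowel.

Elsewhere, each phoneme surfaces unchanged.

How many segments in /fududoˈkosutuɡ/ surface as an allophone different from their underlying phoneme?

3

Segments that undergo a rule: /k/ → [kʰ] (rule 3); /s/ → [z] (rule 2); /ɡ/ → [k] (rule 1).
All other segments surface unchanged.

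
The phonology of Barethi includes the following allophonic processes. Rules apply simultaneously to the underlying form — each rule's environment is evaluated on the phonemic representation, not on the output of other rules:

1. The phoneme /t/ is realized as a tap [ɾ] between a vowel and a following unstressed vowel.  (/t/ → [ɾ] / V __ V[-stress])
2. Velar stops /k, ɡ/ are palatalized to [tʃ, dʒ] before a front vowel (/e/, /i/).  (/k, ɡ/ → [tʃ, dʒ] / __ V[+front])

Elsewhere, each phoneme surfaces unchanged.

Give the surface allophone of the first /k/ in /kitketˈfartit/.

/k/ — word-initial, before a front vowel — surfaces as [tʃ] (rule 2).

[tʃ]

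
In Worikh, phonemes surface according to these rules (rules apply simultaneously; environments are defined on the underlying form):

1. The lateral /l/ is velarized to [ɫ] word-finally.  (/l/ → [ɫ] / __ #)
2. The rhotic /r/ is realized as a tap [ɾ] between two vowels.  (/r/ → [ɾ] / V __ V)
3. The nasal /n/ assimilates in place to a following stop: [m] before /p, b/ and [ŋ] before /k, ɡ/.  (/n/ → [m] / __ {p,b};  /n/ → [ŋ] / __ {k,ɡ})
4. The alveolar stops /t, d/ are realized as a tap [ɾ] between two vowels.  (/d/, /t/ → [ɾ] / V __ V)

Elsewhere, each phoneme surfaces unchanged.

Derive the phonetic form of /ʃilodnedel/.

/ʃ/ stays [ʃ].
/i/ (between /ʃ/ and /l/) is unaffected → [i].
/l/ — between /i/ and /o/; rule 1 does not apply here → [l].
/o/ stays [o].
/d/ — between /o/ and /n/; rule 4 does not apply here → [d].
/n/ (between /d/ and /e/) is in the target of rule 3 but the environment (before a labial or velar stop) is not met → [n].
/e/ stays [e].
/d/ (between /e/ and /e/) occurs between two vowels → [ɾ] by rule 4.
/e/ (between /d/ and /l/) is unaffected → [e].
Rule 1 applies to /l/ (word-final: word-finally) → [ɫ].

[ʃilodneɾeɫ]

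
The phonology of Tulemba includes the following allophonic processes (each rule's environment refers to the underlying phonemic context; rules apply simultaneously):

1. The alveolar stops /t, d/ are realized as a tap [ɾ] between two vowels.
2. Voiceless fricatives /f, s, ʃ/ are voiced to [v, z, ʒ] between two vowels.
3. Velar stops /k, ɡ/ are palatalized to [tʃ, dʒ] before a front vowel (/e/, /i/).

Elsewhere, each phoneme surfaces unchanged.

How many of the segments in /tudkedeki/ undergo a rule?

3

Segments that undergo a rule: /k/ → [tʃ] (rule 3); /d/ → [ɾ] (rule 1); /k/ → [tʃ] (rule 3).
All other segments surface unchanged.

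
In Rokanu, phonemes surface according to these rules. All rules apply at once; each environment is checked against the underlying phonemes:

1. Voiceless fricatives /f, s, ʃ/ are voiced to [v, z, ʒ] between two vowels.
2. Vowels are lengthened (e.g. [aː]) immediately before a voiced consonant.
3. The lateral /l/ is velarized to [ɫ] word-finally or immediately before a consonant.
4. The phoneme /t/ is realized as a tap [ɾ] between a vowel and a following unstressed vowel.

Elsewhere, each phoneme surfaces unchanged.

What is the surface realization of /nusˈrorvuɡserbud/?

/n/ (word-initial) is unaffected → [n].
/u/ (between /n/ and /s/) fails the environment for rule 2, so it stays [u].
/s/ (between /u/ and /r/) is in the target of rule 1 but the environment (between two vowels) is not met → [s].
/r/ — not in any rule's target class → [r].
/o/ — between /r/ and /r/, before a voiced consonant — surfaces as [oː] (rule 2).
/r/ (between /o/ and /v/) is unaffected → [r].
/v/ (between /r/ and /u/) is unaffected → [v].
/u/ (between /v/ and /ɡ/) occurs before a voiced consonant → [uː] by rule 2.
/ɡ/ — not in any rule's target class → [ɡ].
/s/ (between /ɡ/ and /e/) fails the environment for rule 1, so it stays [s].
/e/ meets the environment for rule 2 (before a voiced consonant) → [eː].
/r/ stays [r].
/b/ — not in any rule's target class → [b].
/u/ (between /b/ and /d/) occurs before a voiced consonant → [uː] by rule 2.
/d/ — not in any rule's target class → [d].

[nusˈroːrvuːɡseːrbuːd]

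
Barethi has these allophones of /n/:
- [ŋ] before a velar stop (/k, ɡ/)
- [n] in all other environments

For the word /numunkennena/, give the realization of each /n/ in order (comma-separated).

Occurrence 1 (position 1): no conditioning environment matches → elsewhere allophone [n].
Occurrence 2 (position 5): before a velar stop → [ŋ].
Occurrence 3 (position 8): no conditioning environment matches → elsewhere allophone [n].
Occurrence 4 (position 9): no conditioning environment matches → elsewhere allophone [n].
Occurrence 5 (position 11): no conditioning environment matches → elsewhere allophone [n].

[n], [ŋ], [n], [n], [n]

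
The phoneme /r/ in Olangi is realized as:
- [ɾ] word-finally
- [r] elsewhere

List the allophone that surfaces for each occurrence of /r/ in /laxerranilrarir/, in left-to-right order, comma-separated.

[r], [r], [r], [r], [ɾ]

Occurrence 1 (position 5): no conditioning environment matches → elsewhere allophone [r].
Occurrence 2 (position 6): no conditioning environment matches → elsewhere allophone [r].
Occurrence 3 (position 11): no conditioning environment matches → elsewhere allophone [r].
Occurrence 4 (position 13): no conditioning environment matches → elsewhere allophone [r].
Occurrence 5 (position 15): word-finally → [ɾ].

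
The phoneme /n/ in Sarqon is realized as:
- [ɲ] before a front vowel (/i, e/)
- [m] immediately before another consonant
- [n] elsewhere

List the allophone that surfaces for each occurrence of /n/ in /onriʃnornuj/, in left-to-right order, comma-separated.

[m], [n], [n]

Occurrence 1 (position 2): immediately before another consonant → [m].
Occurrence 2 (position 6): no conditioning environment matches → elsewhere allophone [n].
Occurrence 3 (position 9): no conditioning environment matches → elsewhere allophone [n].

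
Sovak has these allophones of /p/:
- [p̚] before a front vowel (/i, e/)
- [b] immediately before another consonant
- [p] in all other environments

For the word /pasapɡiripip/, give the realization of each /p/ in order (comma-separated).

Occurrence 1 (position 1): no conditioning environment matches → elsewhere allophone [p].
Occurrence 2 (position 5): immediately before another consonant → [b].
Occurrence 3 (position 10): before a front vowel (/i, e/) → [p̚].
Occurrence 4 (position 12): no conditioning environment matches → elsewhere allophone [p].

[p], [b], [p̚], [p]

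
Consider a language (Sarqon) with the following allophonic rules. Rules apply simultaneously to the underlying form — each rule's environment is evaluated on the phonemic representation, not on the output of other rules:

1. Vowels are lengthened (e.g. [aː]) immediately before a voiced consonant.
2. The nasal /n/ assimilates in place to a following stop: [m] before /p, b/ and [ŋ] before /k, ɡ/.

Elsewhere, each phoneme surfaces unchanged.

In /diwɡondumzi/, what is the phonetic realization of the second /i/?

/i/ (word-final) fails the environment for rule 1, so it stays [i].

[i]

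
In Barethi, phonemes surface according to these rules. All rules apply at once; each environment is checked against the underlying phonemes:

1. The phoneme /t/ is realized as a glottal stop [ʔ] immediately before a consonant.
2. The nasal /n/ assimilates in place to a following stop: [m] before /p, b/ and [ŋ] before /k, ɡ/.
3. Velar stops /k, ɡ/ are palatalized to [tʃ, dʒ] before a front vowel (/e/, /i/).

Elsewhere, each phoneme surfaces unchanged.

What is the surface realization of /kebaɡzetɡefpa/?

/k/ (word-initial) occurs before a front vowel → [tʃ] by rule 3.
/e/ — not in any rule's target class → [e].
/b/ — not in any rule's target class → [b].
/a/ (between /b/ and /ɡ/) is unaffected → [a].
/ɡ/ (between /a/ and /z/): rule 3 targets it, but not before a front vowel → unchanged [ɡ].
/z/ — not in any rule's target class → [z].
/e/ (between /z/ and /t/) is unaffected → [e].
/t/ (between /e/ and /ɡ/): immediately before a consonant, so rule 1 applies → [ʔ].
/ɡ/ (between /t/ and /e/): before a front vowel, so rule 3 applies → [dʒ].
/e/ — not in any rule's target class → [e].
/f/ (between /e/ and /p/) is unaffected → [f].
/p/ (between /f/ and /a/): no rule targets it → [p].
/a/ (word-final) is unaffected → [a].

[tʃebaɡzeʔdʒefpa]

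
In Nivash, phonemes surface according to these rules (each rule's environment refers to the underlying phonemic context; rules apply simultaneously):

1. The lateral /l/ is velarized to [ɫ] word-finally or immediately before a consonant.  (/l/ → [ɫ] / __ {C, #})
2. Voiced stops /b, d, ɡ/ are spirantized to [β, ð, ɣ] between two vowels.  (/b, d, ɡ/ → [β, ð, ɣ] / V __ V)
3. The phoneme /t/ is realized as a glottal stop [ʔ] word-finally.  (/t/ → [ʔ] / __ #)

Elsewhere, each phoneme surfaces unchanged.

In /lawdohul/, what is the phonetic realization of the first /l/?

[l]

/l/ — word-initial; rule 1 does not apply here → [l].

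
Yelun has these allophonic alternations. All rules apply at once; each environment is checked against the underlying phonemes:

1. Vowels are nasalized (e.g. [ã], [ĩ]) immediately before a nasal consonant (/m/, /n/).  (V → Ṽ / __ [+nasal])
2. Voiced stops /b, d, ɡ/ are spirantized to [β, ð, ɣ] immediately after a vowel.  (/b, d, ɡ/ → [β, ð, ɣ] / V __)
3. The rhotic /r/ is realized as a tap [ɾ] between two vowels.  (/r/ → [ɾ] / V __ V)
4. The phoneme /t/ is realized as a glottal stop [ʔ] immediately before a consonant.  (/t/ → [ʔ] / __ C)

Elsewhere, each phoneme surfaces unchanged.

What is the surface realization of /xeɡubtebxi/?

/x/ (word-initial) is unaffected → [x].
/e/ (between /x/ and /ɡ/) fails the environment for rule 1, so it stays [e].
/ɡ/ (between /e/ and /u/): immediately after a vowel, so rule 2 applies → [ɣ].
/u/ (between /ɡ/ and /b/) is in the target of rule 1 but the environment (before a nasal consonant) is not met → [u].
/b/ (between /u/ and /t/): immediately after a vowel, so rule 2 applies → [β].
/t/ (between /b/ and /e/) is in the target of rule 4 but the environment (immediately before a consonant) is not met → [t].
/e/ — between /t/ and /b/; rule 1 does not apply here → [e].
/b/ (between /e/ and /x/): immediately after a vowel, so rule 2 applies → [β].
/x/ (between /b/ and /i/): no rule targets it → [x].
/i/ (word-final) fails the environment for rule 1, so it stays [i].

[xeɣuβteβxi]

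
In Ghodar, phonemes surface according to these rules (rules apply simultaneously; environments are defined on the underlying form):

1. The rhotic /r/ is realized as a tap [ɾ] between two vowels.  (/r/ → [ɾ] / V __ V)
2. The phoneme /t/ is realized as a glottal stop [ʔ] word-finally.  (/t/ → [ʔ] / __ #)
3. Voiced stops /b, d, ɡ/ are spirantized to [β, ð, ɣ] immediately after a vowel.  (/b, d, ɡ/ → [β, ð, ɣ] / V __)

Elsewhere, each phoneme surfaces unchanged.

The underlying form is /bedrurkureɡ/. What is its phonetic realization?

[beðrurkuɾeɣ]

/b/ (word-initial) fails the environment for rule 3, so it stays [b].
/e/ (between /b/ and /d/): no rule targets it → [e].
/d/ — between /e/ and /r/, immediately after a vowel — surfaces as [ð] (rule 3).
/r/ (between /d/ and /u/) is in the target of rule 1 but the environment (between two vowels) is not met → [r].
/u/ stays [u].
/r/ — between /u/ and /k/; rule 1 does not apply here → [r].
/k/ (between /r/ and /u/) is unaffected → [k].
/u/ (between /k/ and /r/): no rule targets it → [u].
/r/ — between /u/ and /e/, between two vowels — surfaces as [ɾ] (rule 1).
/e/ stays [e].
/ɡ/ meets the environment for rule 3 (immediately after a vowel) → [ɣ].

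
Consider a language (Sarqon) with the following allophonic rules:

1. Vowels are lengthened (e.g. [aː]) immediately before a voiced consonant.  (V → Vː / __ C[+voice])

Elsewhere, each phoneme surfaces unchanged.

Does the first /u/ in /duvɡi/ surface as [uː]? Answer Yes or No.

/u/ meets the environment for rule 1 (before a voiced consonant) → [uː].
The actual realization is [uː], which matches [uː].

Yes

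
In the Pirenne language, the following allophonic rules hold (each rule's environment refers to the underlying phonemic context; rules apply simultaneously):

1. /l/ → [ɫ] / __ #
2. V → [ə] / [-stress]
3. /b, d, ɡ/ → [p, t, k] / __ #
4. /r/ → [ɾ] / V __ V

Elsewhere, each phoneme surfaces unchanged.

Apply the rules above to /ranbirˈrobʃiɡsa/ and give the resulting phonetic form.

[rənbərˈrobʃəɡsə]

/r/ (word-initial): rule 4 targets it, but not between two vowels → unchanged [r].
/a/ (between /r/ and /n/) occurs in an unstressed syllable → [ə] by rule 2.
/n/ (between /a/ and /b/): no rule targets it → [n].
/b/ (between /n/ and /i/) fails the environment for rule 3, so it stays [b].
/i/ (between /b/ and /r/) occurs in an unstressed syllable → [ə] by rule 2.
/r/ (between /i/ and /r/) fails the environment for rule 4, so it stays [r].
/r/ — between /r/ and /o/; rule 4 does not apply here → [r].
/o/ — between /r/ and /b/; rule 2 does not apply here → [o].
/b/ — between /o/ and /ʃ/; rule 3 does not apply here → [b].
/ʃ/ stays [ʃ].
/i/ (between /ʃ/ and /ɡ/): in an unstressed syllable, so rule 2 applies → [ə].
/ɡ/ (between /i/ and /s/) is in the target of rule 3 but the environment (word-finally) is not met → [ɡ].
/s/ stays [s].
/a/ — word-final, in an unstressed syllable — surfaces as [ə] (rule 2).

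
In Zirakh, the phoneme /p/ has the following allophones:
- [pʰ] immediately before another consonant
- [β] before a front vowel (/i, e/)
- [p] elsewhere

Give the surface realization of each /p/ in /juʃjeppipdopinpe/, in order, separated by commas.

Occurrence 1 (position 6): immediately before another consonant → [pʰ].
Occurrence 2 (position 7): before a front vowel (/i, e/) → [β].
Occurrence 3 (position 9): immediately before another consonant → [pʰ].
Occurrence 4 (position 12): before a front vowel (/i, e/) → [β].
Occurrence 5 (position 15): before a front vowel (/i, e/) → [β].

[pʰ], [β], [pʰ], [β], [β]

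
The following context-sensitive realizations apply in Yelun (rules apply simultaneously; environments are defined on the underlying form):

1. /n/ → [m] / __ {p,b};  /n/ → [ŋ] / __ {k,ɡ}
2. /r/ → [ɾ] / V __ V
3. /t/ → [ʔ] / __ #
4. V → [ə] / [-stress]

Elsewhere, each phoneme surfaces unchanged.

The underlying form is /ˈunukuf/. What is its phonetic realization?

[ˈunəkəf]

/u/ (word-initial) fails the environment for rule 4, so it stays [u].
/n/ (between /u/ and /u/) fails the environment for rule 1, so it stays [n].
/u/ (between /n/ and /k/): in an unstressed syllable, so rule 4 applies → [ə].
/k/ (between /u/ and /u/): no rule targets it → [k].
/u/ (between /k/ and /f/): in an unstressed syllable, so rule 4 applies → [ə].
/f/ stays [f].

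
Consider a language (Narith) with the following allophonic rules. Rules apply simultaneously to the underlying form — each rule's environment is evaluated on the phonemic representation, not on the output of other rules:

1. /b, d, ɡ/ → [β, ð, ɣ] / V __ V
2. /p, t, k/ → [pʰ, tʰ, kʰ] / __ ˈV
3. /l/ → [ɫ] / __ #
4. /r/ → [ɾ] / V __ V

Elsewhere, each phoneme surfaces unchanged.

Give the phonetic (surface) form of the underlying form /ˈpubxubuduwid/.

[ˈpʰubxuβuðuwid]

Rule 2 applies to /p/ (word-initial: immediately before a stressed vowel) → [pʰ].
/u/ (between /p/ and /b/) is unaffected → [u].
/b/ — between /u/ and /x/; rule 1 does not apply here → [b].
/x/ (between /b/ and /u/) is unaffected → [x].
/u/ stays [u].
Rule 1 applies to /b/ (between /u/ and /u/: between two vowels) → [β].
/u/ (between /b/ and /d/): no rule targets it → [u].
/d/ (between /u/ and /u/) occurs between two vowels → [ð] by rule 1.
/u/ — not in any rule's target class → [u].
/w/ (between /u/ and /i/): no rule targets it → [w].
/i/ stays [i].
/d/ (word-final): rule 1 targets it, but not between two vowels → unchanged [d].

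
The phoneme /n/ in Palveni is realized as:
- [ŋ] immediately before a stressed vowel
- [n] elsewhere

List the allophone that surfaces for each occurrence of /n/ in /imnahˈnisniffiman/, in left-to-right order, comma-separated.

[n], [ŋ], [n], [n]

Occurrence 1 (position 3): no conditioning environment matches → elsewhere allophone [n].
Occurrence 2 (position 6): immediately before a stressed vowel → [ŋ].
Occurrence 3 (position 9): no conditioning environment matches → elsewhere allophone [n].
Occurrence 4 (position 16): no conditioning environment matches → elsewhere allophone [n].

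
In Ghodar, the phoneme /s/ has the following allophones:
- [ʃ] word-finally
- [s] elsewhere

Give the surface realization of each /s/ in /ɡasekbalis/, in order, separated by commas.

[s], [ʃ]

Occurrence 1 (position 3): no conditioning environment matches → elsewhere allophone [s].
Occurrence 2 (position 10): word-finally → [ʃ].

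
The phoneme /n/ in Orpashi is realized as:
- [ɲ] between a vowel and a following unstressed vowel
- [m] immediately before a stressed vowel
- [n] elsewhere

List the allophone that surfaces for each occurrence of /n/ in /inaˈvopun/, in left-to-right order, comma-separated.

Occurrence 1 (position 2): between a vowel and a following unstressed vowel → [ɲ].
Occurrence 2 (position 8): no conditioning environment matches → elsewhere allophone [n].

[ɲ], [n]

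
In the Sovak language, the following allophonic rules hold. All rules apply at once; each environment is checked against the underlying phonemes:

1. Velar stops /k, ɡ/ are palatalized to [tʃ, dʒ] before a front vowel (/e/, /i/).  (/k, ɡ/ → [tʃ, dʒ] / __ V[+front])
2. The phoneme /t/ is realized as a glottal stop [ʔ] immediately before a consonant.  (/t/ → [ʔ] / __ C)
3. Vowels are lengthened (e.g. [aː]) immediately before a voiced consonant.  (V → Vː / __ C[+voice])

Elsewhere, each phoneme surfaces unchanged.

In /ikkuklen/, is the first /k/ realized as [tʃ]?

No

/k/ (between /i/ and /k/): rule 1 targets it, but not before a front vowel → unchanged [k].
The actual realization is [k], not [tʃ].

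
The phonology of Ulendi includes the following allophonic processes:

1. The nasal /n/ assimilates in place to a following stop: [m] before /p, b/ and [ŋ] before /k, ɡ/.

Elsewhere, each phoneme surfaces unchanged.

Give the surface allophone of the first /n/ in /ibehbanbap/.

[m]

/n/ meets the environment for rule 1 (before a labial or velar stop) → [m].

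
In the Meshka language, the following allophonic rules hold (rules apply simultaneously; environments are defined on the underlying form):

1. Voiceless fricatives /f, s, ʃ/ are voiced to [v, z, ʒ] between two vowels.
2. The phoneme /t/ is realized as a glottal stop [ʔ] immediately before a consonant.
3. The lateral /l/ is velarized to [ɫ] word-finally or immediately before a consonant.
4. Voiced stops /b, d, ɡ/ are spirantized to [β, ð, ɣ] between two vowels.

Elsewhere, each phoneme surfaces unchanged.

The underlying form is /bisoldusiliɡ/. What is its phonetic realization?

/b/ (word-initial) is in the target of rule 4 but the environment (between two vowels) is not met → [b].
/i/ (between /b/ and /s/): no rule targets it → [i].
/s/ meets the environment for rule 1 (between two vowels) → [z].
/o/ (between /s/ and /l/): no rule targets it → [o].
/l/ (between /o/ and /d/): word-finally or immediately before a consonant, so rule 3 applies → [ɫ].
/d/ (between /l/ and /u/): rule 4 targets it, but not between two vowels → unchanged [d].
/u/ stays [u].
/s/ (between /u/ and /i/) occurs between two vowels → [z] by rule 1.
/i/ stays [i].
/l/ (between /i/ and /i/): rule 3 targets it, but not word-finally or immediately before a consonant → unchanged [l].
/i/ (between /l/ and /ɡ/): no rule targets it → [i].
/ɡ/ (word-final): rule 4 targets it, but not between two vowels → unchanged [ɡ].

[bizoɫduziliɡ]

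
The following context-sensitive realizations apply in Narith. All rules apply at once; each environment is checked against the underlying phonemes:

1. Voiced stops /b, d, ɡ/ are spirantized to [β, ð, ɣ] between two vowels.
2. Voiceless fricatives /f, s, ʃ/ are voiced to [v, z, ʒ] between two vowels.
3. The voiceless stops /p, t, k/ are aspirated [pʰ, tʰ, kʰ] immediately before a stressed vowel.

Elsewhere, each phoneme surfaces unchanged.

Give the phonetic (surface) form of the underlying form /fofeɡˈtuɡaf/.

[foveɡˈtʰuɣaf]

/f/ (word-initial) fails the environment for rule 2, so it stays [f].
/o/ (between /f/ and /f/): no rule targets it → [o].
/f/ meets the environment for rule 2 (between two vowels) → [v].
/e/ (between /f/ and /ɡ/): no rule targets it → [e].
/ɡ/ (between /e/ and /t/) fails the environment for rule 1, so it stays [ɡ].
/t/ — between /ɡ/ and /u/, immediately before a stressed vowel — surfaces as [tʰ] (rule 3).
/u/ (between /t/ and /ɡ/): no rule targets it → [u].
/ɡ/ meets the environment for rule 1 (between two vowels) → [ɣ].
/a/ stays [a].
/f/ (word-final) is in the target of rule 2 but the environment (between two vowels) is not met → [f].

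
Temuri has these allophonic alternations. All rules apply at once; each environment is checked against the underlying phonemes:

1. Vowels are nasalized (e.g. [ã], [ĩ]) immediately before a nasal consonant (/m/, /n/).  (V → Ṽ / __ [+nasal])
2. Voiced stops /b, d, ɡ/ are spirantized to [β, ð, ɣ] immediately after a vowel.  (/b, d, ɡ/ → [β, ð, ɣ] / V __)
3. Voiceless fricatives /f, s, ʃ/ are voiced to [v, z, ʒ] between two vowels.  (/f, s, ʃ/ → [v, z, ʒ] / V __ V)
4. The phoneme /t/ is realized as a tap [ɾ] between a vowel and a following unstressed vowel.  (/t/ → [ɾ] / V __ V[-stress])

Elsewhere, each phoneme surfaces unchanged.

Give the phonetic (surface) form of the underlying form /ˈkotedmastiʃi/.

[ˈkoɾeðmastiʒi]

/k/ — not in any rule's target class → [k].
/o/ (between /k/ and /t/) is in the target of rule 1 but the environment (before a nasal consonant) is not met → [o].
/t/ (between /o/ and /e/) occurs between a vowel and a following unstressed vowel → [ɾ] by rule 4.
/e/ (between /t/ and /d/) is in the target of rule 1 but the environment (before a nasal consonant) is not met → [e].
/d/ — between /e/ and /m/, immediately after a vowel — surfaces as [ð] (rule 2).
/m/ (between /d/ and /a/) is unaffected → [m].
/a/ (between /m/ and /s/) fails the environment for rule 1, so it stays [a].
/s/ (between /a/ and /t/) is in the target of rule 3 but the environment (between two vowels) is not met → [s].
/t/ (between /s/ and /i/): rule 4 targets it, but not between a vowel and a following unstressed vowel → unchanged [t].
/i/ — between /t/ and /ʃ/; rule 1 does not apply here → [i].
/ʃ/ (between /i/ and /i/) occurs between two vowels → [ʒ] by rule 3.
/i/ — word-final; rule 1 does not apply here → [i].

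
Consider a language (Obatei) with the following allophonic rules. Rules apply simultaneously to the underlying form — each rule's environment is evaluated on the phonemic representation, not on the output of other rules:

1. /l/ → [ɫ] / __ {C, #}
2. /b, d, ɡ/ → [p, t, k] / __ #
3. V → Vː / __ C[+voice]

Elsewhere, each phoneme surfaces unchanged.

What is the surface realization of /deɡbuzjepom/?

[deːɡbuːzjepoːm]

/d/ (word-initial) fails the environment for rule 2, so it stays [d].
/e/ meets the environment for rule 3 (before a voiced consonant) → [eː].
/ɡ/ (between /e/ and /b/) is in the target of rule 2 but the environment (word-finally) is not met → [ɡ].
/b/ (between /ɡ/ and /u/) fails the environment for rule 2, so it stays [b].
Rule 3 applies to /u/ (between /b/ and /z/: before a voiced consonant) → [uː].
/z/ — not in any rule's target class → [z].
/j/ (between /z/ and /e/) is unaffected → [j].
/e/ (between /j/ and /p/): rule 3 targets it, but not before a voiced consonant → unchanged [e].
/p/ stays [p].
/o/ (between /p/ and /m/): before a voiced consonant, so rule 3 applies → [oː].
/m/ stays [m].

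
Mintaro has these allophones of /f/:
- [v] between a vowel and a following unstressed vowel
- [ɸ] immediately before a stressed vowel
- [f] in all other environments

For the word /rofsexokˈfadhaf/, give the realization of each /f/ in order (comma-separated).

Occurrence 1 (position 3): no conditioning environment matches → elsewhere allophone [f].
Occurrence 2 (position 9): immediately before a stressed vowel → [ɸ].
Occurrence 3 (position 14): no conditioning environment matches → elsewhere allophone [f].

[f], [ɸ], [f]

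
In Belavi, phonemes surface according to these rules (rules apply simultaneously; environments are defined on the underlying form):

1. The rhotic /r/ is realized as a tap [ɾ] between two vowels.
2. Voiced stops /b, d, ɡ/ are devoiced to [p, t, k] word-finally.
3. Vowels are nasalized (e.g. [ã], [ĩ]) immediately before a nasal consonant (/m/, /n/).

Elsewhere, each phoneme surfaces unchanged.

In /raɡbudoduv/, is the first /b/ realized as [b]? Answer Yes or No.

/b/ (between /ɡ/ and /u/): rule 2 targets it, but not word-finally → unchanged [b].
The actual realization is [b], which matches [b].

Yes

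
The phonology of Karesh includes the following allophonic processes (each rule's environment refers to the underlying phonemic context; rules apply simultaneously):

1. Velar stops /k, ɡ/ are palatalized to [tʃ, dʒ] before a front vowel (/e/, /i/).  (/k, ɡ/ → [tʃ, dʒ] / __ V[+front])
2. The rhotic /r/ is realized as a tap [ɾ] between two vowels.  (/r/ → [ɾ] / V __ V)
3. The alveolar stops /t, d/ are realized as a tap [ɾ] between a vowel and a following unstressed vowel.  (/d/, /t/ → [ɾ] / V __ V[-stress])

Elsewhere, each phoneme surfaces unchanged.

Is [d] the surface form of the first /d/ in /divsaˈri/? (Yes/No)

Yes

/d/ (word-initial) fails the environment for rule 3, so it stays [d].
The actual realization is [d], which matches [d].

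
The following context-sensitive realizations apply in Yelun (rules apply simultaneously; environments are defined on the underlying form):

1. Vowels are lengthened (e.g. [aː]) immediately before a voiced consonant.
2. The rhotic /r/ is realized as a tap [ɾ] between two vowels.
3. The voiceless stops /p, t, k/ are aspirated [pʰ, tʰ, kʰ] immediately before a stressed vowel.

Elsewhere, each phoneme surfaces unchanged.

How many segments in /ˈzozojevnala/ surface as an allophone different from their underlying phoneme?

Segments that undergo a rule: /o/ → [oː] (rule 1); /o/ → [oː] (rule 1); /e/ → [eː] (rule 1); /a/ → [aː] (rule 1).
All other segments surface unchanged.

4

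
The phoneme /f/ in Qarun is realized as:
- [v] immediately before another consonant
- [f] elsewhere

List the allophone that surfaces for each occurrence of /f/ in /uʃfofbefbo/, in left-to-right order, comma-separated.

[f], [v], [v]

Occurrence 1 (position 3): no conditioning environment matches → elsewhere allophone [f].
Occurrence 2 (position 5): immediately before another consonant → [v].
Occurrence 3 (position 8): immediately before another consonant → [v].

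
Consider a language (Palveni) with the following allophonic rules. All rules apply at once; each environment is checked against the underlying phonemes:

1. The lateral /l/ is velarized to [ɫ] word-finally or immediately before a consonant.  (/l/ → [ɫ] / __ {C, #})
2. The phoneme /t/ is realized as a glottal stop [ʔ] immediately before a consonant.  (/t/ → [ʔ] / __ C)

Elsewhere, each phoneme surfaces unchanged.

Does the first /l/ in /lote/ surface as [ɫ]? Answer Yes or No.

/l/ (word-initial) is in the target of rule 1 but the environment (word-finally or immediately before a consonant) is not met → [l].
The actual realization is [l], not [ɫ].

No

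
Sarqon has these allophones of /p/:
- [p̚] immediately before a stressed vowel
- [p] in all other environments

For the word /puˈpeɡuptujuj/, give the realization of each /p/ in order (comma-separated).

[p], [p̚], [p]

Occurrence 1 (position 1): no conditioning environment matches → elsewhere allophone [p].
Occurrence 2 (position 3): immediately before a stressed vowel → [p̚].
Occurrence 3 (position 7): no conditioning environment matches → elsewhere allophone [p].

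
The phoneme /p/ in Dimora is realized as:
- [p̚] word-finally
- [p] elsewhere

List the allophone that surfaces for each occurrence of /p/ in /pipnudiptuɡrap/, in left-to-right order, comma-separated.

Occurrence 1 (position 1): no conditioning environment matches → elsewhere allophone [p].
Occurrence 2 (position 3): no conditioning environment matches → elsewhere allophone [p].
Occurrence 3 (position 8): no conditioning environment matches → elsewhere allophone [p].
Occurrence 4 (position 14): word-finally → [p̚].

[p], [p], [p], [p̚]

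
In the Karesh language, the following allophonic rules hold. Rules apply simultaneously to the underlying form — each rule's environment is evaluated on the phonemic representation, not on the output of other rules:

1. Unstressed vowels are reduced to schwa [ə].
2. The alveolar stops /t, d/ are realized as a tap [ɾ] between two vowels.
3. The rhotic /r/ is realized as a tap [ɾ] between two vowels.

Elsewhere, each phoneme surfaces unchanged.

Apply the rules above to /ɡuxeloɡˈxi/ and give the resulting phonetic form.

[ɡəxələɡˈxi]

/ɡ/ — not in any rule's target class → [ɡ].
/u/ meets the environment for rule 1 (in an unstressed syllable) → [ə].
/x/ (between /u/ and /e/): no rule targets it → [x].
/e/ — between /x/ and /l/, in an unstressed syllable — surfaces as [ə] (rule 1).
/l/ (between /e/ and /o/) is unaffected → [l].
/o/ (between /l/ and /ɡ/) occurs in an unstressed syllable → [ə] by rule 1.
/ɡ/ stays [ɡ].
/x/ (between /ɡ/ and /i/) is unaffected → [x].
/i/ (word-final): rule 1 targets it, but not in an unstressed syllable → unchanged [i].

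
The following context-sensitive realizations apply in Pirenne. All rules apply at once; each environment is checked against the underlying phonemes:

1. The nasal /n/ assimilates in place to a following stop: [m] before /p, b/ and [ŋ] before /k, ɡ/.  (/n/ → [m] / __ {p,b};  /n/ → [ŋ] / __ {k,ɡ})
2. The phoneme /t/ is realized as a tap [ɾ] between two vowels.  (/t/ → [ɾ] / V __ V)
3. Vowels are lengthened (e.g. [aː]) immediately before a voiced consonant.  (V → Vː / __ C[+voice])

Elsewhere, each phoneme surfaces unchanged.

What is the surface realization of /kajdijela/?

/k/ (word-initial) is unaffected → [k].
/a/ — between /k/ and /j/, before a voiced consonant — surfaces as [aː] (rule 3).
/j/ (between /a/ and /d/) is unaffected → [j].
/d/ stays [d].
/i/ — between /d/ and /j/, before a voiced consonant — surfaces as [iː] (rule 3).
/j/ stays [j].
/e/ (between /j/ and /l/) occurs before a voiced consonant → [eː] by rule 3.
/l/ — not in any rule's target class → [l].
/a/ (word-final) is in the target of rule 3 but the environment (before a voiced consonant) is not met → [a].

[kaːjdiːjeːla]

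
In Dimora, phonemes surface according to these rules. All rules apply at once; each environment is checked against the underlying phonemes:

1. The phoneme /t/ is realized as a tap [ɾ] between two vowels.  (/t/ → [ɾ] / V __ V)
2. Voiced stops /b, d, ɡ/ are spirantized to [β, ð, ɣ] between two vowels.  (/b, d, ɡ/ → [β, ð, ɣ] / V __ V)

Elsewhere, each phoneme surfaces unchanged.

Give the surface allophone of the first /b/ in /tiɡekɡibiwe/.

Rule 2 applies to /b/ (between /i/ and /i/: between two vowels) → [β].

[β]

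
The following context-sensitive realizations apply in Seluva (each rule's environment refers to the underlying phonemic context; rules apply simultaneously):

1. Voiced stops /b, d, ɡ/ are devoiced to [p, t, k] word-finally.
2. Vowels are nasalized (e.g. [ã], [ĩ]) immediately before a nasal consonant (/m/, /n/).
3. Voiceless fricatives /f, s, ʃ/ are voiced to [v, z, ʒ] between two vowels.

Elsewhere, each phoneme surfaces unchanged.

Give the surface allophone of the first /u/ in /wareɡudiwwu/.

/u/ (between /ɡ/ and /d/) is in the target of rule 2 but the environment (before a nasal consonant) is not met → [u].

[u]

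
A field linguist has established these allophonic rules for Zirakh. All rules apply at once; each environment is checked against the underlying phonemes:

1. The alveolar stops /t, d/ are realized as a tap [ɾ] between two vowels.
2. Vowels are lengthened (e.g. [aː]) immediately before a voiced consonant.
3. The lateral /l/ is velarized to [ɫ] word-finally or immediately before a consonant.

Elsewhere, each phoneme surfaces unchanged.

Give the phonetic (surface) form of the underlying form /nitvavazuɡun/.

/i/ — between /n/ and /t/; rule 2 does not apply here → [i].
/t/ (between /i/ and /v/) is in the target of rule 1 but the environment (between two vowels) is not met → [t].
/a/ (between /v/ and /v/): before a voiced consonant, so rule 2 applies → [aː].
/a/ (between /v/ and /z/): before a voiced consonant, so rule 2 applies → [aː].
Rule 2 applies to /u/ (between /z/ and /ɡ/: before a voiced consonant) → [uː].
Rule 2 applies to /u/ (between /ɡ/ and /n/: before a voiced consonant) → [uː].

[nitvaːvaːzuːɡuːn]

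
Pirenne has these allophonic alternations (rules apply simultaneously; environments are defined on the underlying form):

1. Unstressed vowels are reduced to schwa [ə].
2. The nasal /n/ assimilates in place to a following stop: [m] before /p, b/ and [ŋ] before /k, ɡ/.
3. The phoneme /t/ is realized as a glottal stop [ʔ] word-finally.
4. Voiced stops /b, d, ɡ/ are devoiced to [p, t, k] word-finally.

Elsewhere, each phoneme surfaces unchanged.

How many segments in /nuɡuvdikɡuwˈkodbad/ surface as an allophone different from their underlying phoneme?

Segments that undergo a rule: /u/ → [ə] (rule 1); /u/ → [ə] (rule 1); /i/ → [ə] (rule 1); /u/ → [ə] (rule 1); /a/ → [ə] (rule 1); /d/ → [t] (rule 4).
All other segments surface unchanged.

6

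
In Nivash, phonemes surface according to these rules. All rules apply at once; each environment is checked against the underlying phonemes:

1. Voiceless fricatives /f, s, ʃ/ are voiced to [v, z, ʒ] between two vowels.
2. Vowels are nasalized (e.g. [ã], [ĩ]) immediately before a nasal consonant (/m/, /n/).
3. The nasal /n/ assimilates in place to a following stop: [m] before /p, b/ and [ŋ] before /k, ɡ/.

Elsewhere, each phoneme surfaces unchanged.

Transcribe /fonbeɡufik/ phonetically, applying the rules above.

[fõmbeɡuvik]

/f/ (word-initial) fails the environment for rule 1, so it stays [f].
/o/ (between /f/ and /n/): before a nasal consonant, so rule 2 applies → [õ].
/n/ (between /o/ and /b/) occurs before a labial or velar stop → [m] by rule 3.
/e/ (between /b/ and /ɡ/) is in the target of rule 2 but the environment (before a nasal consonant) is not met → [e].
/u/ (between /ɡ/ and /f/) is in the target of rule 2 but the environment (before a nasal consonant) is not met → [u].
/f/ — between /u/ and /i/, between two vowels — surfaces as [v] (rule 1).
/i/ (between /f/ and /k/) fails the environment for rule 2, so it stays [i].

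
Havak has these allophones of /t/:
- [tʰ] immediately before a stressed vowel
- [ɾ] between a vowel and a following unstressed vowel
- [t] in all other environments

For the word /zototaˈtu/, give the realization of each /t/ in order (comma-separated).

Occurrence 1 (position 3): between a vowel and an unstressed vowel → [ɾ].
Occurrence 2 (position 5): between a vowel and an unstressed vowel → [ɾ].
Occurrence 3 (position 7): immediately before a stressed vowel → [tʰ].

[ɾ], [ɾ], [tʰ]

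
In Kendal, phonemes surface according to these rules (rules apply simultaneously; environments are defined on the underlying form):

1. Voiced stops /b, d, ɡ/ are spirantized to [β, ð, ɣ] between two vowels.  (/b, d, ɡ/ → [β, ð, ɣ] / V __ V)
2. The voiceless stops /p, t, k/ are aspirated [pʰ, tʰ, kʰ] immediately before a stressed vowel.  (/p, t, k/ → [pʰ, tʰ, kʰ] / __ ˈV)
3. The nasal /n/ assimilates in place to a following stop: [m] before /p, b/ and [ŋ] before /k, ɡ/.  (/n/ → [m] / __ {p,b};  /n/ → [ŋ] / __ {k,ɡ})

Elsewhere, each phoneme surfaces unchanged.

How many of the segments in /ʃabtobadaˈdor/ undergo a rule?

3

Segments that undergo a rule: /b/ → [β] (rule 1); /d/ → [ð] (rule 1); /d/ → [ð] (rule 1).
All other segments surface unchanged.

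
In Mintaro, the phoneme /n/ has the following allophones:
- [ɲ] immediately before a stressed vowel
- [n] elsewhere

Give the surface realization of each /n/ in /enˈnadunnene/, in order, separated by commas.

Occurrence 1 (position 2): no conditioning environment matches → elsewhere allophone [n].
Occurrence 2 (position 3): immediately before a stressed vowel → [ɲ].
Occurrence 3 (position 7): no conditioning environment matches → elsewhere allophone [n].
Occurrence 4 (position 8): no conditioning environment matches → elsewhere allophone [n].
Occurrence 5 (position 10): no conditioning environment matches → elsewhere allophone [n].

[n], [ɲ], [n], [n], [n]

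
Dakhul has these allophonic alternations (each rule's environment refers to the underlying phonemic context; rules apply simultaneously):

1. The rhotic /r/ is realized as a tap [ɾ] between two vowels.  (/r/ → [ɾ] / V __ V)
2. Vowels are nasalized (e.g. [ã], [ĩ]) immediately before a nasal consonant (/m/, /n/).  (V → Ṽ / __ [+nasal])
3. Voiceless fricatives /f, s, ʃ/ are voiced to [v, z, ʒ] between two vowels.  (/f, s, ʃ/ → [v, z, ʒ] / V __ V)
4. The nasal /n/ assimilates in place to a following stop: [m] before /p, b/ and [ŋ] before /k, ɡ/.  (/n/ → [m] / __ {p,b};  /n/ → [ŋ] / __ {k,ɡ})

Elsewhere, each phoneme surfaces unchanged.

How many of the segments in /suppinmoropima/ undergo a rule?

3

Segments that undergo a rule: /i/ → [ĩ] (rule 2); /r/ → [ɾ] (rule 1); /i/ → [ĩ] (rule 2).
All other segments surface unchanged.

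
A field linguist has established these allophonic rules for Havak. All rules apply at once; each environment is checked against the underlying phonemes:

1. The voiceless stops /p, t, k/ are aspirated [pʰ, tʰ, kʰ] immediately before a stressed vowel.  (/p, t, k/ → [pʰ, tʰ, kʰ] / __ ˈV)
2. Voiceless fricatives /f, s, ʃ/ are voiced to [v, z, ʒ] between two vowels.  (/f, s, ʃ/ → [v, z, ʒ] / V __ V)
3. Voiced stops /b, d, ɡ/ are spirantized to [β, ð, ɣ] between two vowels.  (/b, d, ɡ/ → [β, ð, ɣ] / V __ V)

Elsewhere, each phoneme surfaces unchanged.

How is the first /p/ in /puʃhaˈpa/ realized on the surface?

/p/ (word-initial) is in the target of rule 1 but the environment (immediately before a stressed vowel) is not met → [p].

[p]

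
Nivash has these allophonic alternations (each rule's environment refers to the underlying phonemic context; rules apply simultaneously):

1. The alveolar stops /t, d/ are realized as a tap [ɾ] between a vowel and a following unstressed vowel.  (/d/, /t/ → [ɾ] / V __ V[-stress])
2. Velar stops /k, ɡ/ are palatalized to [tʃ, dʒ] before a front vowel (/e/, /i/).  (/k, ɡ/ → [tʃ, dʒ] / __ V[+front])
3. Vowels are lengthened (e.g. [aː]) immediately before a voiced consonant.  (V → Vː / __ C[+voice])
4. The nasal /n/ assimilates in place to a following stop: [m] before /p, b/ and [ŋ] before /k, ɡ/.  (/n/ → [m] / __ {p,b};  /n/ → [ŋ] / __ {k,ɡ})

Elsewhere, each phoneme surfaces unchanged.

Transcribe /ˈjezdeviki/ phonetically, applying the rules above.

/j/ (word-initial) is unaffected → [j].
/e/ (between /j/ and /z/) occurs before a voiced consonant → [eː] by rule 3.
/z/ (between /e/ and /d/): no rule targets it → [z].
/d/ (between /z/ and /e/) is in the target of rule 1 but the environment (between a vowel and a following unstressed vowel) is not met → [d].
/e/ — between /d/ and /v/, before a voiced consonant — surfaces as [eː] (rule 3).
/v/ (between /e/ and /i/) is unaffected → [v].
/i/ (between /v/ and /k/) is in the target of rule 3 but the environment (before a voiced consonant) is not met → [i].
/k/ (between /i/ and /i/): before a front vowel, so rule 2 applies → [tʃ].
/i/ — word-final; rule 3 does not apply here → [i].

[ˈjeːzdeːvitʃi]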